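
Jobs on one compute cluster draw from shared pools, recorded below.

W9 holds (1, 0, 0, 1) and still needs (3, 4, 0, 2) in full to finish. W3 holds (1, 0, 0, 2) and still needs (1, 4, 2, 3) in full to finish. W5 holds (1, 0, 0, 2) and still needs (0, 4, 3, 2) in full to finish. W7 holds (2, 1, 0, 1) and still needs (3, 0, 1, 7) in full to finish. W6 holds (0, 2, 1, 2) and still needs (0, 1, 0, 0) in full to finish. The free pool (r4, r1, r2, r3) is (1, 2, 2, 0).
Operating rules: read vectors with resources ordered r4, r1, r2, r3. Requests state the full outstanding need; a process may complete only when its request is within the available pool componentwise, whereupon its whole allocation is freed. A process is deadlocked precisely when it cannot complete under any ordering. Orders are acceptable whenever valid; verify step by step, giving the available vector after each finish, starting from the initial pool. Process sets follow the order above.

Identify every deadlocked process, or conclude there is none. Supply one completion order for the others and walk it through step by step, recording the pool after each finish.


Nothing here is deadlocked.
Key observation: starting with W6, each completion frees enough for the next — no one is permanently blocked.
A valid finishing order for the others: W6, W5, W3, W9, W7. Step-by-step check:
  pool = (1, 2, 2, 0)
  W6: need (0, 1, 0, 0) fits (1, 2, 2, 0); releases (0, 2, 1, 2), pool now (1, 4, 3, 2)
  W5: need (0, 4, 3, 2) fits (1, 4, 3, 2); releases (1, 0, 0, 2), pool now (2, 4, 3, 4)
  W3: need (1, 4, 2, 3) fits (2, 4, 3, 4); releases (1, 0, 0, 2), pool now (3, 4, 3, 6)
  W9: need (3, 4, 0, 2) fits (3, 4, 3, 6); releases (1, 0, 0, 1), pool now (4, 4, 3, 7)
  W7: need (3, 0, 1, 7) fits (4, 4, 3, 7); releases (2, 1, 0, 1), pool now (6, 5, 3, 8)


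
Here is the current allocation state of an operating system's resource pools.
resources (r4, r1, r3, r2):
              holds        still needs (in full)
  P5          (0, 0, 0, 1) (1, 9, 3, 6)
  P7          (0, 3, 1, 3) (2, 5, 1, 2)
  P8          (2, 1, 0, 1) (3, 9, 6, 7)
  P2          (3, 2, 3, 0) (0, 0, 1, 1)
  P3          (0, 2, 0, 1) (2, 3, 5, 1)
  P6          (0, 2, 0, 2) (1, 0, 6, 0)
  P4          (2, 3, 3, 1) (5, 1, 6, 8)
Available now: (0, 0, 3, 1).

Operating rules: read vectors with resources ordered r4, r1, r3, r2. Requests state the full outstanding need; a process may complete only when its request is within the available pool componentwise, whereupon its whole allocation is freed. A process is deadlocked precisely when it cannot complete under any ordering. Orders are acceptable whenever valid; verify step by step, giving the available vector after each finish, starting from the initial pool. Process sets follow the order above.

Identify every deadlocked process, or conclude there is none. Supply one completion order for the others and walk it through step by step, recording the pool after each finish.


No process is deadlocked.
Key observation: starting with P2, each completion frees enough for the next — no one is permanently blocked.
One completion order for the rest: P2, P6, P3, P7, P5, P8, P4. Walking it through:
  pool = (0, 0, 3, 1)
  P2 needs (0, 0, 1, 1) <= (0, 0, 3, 1) -> finishes; pool += (3, 2, 3, 0) = (3, 2, 6, 1)
  P6 needs (1, 0, 6, 0) <= (3, 2, 6, 1) -> finishes; pool += (0, 2, 0, 2) = (3, 4, 6, 3)
  P3 needs (2, 3, 5, 1) <= (3, 4, 6, 3) -> finishes; pool += (0, 2, 0, 1) = (3, 6, 6, 4)
  P7 needs (2, 5, 1, 2) <= (3, 6, 6, 4) -> finishes; pool += (0, 3, 1, 3) = (3, 9, 7, 7)
  P5 needs (1, 9, 3, 6) <= (3, 9, 7, 7) -> finishes; pool += (0, 0, 0, 1) = (3, 9, 7, 8)
  P8 needs (3, 9, 6, 7) <= (3, 9, 7, 8) -> finishes; pool += (2, 1, 0, 1) = (5, 10, 7, 9)
  P4 needs (5, 1, 6, 8) <= (5, 10, 7, 9) -> finishes; pool += (2, 3, 3, 1) = (7, 13, 10, 10)


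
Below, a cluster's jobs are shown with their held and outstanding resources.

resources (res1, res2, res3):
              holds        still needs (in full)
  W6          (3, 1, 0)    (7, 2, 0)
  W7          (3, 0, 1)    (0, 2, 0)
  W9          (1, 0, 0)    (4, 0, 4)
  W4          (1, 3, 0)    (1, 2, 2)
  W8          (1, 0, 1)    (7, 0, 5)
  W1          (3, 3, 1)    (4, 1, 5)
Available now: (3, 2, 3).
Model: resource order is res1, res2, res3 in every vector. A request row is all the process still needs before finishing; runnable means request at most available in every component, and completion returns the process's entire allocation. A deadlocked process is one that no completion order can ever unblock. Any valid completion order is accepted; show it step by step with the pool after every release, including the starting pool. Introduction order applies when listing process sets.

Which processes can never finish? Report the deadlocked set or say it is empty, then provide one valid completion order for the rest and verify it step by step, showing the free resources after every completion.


Deadlocked set: W8 and W1.
Key observation: res3 is the bottleneck — with W7, W4, W9, W6 done the pool holds (11, 6, 4), short of every remaining need.
The rest can finish in the order W7, W4, W9, W6. Check, step by step:
  pool = (3, 2, 3)
  W7: need (0, 2, 0) fits (3, 2, 3); releases (3, 0, 1), pool now (6, 2, 4)
  W4: need (1, 2, 2) fits (6, 2, 4); releases (1, 3, 0), pool now (7, 5, 4)
  W9: need (4, 0, 4) fits (7, 5, 4); releases (1, 0, 0), pool now (8, 5, 4)
  W6: need (7, 2, 0) fits (8, 5, 4); releases (3, 1, 0), pool now (11, 6, 4)
None of the blocked processes ever fits:
  W8 cannot run: need (7, 0, 5) vs free (11, 6, 4) (insufficient res3)
  W1 cannot run: need (4, 1, 5) vs free (11, 6, 4) (insufficient res3)


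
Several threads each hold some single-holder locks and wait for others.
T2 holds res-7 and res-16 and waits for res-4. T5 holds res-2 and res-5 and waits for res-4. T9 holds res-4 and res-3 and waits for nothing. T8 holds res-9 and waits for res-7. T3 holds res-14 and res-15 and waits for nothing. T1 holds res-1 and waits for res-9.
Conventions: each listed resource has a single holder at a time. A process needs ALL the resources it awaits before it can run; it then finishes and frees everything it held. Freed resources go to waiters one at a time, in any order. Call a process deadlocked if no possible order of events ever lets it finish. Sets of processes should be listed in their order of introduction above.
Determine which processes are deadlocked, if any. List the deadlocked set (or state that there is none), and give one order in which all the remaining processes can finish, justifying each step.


No process is deadlocked.
Key observation: the waits form no ring: some process can always run, and its releases unblock the others one by one.
One completion order for the rest: T9, T2, T8, T1, T5, T3.
Step-by-step check:
  run T9 (it waits on nothing); releases res-4 and res-3
  T2: everything it awaited (res-4) is free; runs, freeing res-7 and res-16
  T8: everything it awaited (res-7) is free; runs, freeing res-9
  T1: everything it awaited (res-9) is free; runs, freeing res-1
  T5: everything it awaited (res-4) is free; runs, freeing res-2 and res-5
  run T3 (it waits on nothing); releases res-14 and res-15


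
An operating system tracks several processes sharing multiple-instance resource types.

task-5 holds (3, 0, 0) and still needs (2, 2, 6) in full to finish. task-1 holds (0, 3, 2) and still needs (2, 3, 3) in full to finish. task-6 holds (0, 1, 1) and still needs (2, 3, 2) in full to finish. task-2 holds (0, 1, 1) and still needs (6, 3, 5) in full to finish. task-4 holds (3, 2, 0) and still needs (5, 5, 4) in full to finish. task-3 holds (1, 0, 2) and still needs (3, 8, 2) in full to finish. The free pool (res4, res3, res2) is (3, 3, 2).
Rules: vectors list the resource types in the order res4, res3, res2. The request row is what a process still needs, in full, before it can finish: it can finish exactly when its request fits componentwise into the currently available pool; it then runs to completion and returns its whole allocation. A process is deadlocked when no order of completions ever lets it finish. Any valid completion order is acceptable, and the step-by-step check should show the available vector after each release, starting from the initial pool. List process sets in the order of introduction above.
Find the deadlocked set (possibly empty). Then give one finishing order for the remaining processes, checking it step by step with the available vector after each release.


Deadlocked: task-5, task-2, task-4 and task-3.
Key observation: after task-6, task-1 the pool peaks at (3, 7, 5), and each blocked process is short somewhere: task-5 on res2; task-2 on res4; task-4 on res4; task-3 on res3.
A valid finishing order for the others: task-6, task-1. Verifying each step:
  pool = (3, 3, 2)
  run task-6 (needs (2, 3, 2), free (3, 3, 2)); after release of (0, 1, 1) the pool is (3, 4, 3)
  run task-1 (needs (2, 3, 3), free (3, 4, 3)); after release of (0, 3, 2) the pool is (3, 7, 5)
The blocked processes can never fit:
  blocked: task-5 wants (2, 2, 6), pool (3, 7, 5) — not enough res2
  blocked: task-2 wants (6, 3, 5), pool (3, 7, 5) — not enough res4
  blocked: task-4 wants (5, 5, 4), pool (3, 7, 5) — not enough res4
  blocked: task-3 wants (3, 8, 2), pool (3, 7, 5) — not enough res3


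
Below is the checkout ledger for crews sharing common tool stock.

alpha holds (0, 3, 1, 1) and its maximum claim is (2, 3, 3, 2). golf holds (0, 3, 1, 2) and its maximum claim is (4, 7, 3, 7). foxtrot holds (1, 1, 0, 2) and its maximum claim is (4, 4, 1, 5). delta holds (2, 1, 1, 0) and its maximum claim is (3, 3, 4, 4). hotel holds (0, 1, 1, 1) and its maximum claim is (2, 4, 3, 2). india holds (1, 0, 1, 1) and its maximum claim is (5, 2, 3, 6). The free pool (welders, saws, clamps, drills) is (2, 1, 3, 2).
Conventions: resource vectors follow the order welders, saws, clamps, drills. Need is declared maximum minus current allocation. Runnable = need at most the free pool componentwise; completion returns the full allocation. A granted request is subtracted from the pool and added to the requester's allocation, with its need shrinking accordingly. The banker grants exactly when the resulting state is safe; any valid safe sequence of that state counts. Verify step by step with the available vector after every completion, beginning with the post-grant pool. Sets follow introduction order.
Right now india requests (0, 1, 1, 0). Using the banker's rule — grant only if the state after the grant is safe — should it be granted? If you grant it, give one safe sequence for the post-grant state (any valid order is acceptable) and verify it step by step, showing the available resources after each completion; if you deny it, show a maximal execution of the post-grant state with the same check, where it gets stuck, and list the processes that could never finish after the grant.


GRANT: granting preserves safety; a valid post-grant sequence is alpha, hotel, delta, foxtrot, india, golf.
Key observation: with (2, 0, 2, 2) left after the transfer, alpha can run at once — the state stays safe.
Verifying the post-grant state step by step:
  pool = (2, 0, 2, 2)
  alpha needs (2, 0, 2, 1) <= (2, 0, 2, 2) -> finishes; pool += (0, 3, 1, 1) = (2, 3, 3, 3)
  hotel needs (2, 3, 2, 1) <= (2, 3, 3, 3) -> finishes; pool += (0, 1, 1, 1) = (2, 4, 4, 4)
  delta needs (1, 2, 3, 4) <= (2, 4, 4, 4) -> finishes; pool += (2, 1, 1, 0) = (4, 5, 5, 4)
  foxtrot needs (3, 3, 1, 3) <= (4, 5, 5, 4) -> finishes; pool += (1, 1, 0, 2) = (5, 6, 5, 6)
  india needs (4, 1, 1, 5) <= (5, 6, 5, 6) -> finishes; pool += (1, 1, 2, 1) = (6, 7, 7, 7)
  golf needs (4, 4, 2, 5) <= (6, 7, 7, 7) -> finishes; pool += (0, 3, 1, 2) = (6, 10, 8, 9)


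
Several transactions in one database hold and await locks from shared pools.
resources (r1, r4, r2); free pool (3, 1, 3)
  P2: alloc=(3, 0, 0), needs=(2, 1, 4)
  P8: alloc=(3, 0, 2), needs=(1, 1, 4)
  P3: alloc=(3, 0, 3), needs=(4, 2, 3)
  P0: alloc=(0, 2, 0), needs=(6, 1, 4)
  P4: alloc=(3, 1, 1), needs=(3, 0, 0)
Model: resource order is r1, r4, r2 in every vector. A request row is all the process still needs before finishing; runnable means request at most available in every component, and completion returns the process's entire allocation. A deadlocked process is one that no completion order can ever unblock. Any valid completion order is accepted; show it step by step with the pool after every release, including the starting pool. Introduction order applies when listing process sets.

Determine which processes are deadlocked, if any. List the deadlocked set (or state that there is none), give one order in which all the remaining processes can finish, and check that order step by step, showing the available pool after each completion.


The deadlocked set is empty.
Key observation: beginning at P4, releases accumulate fast enough that every process eventually fits.
The rest can finish in the order P4, P3, P2, P0, P8. Walking it through:
  pool = (3, 1, 3)
  P4: need (3, 0, 0) fits (3, 1, 3); releases (3, 1, 1), pool now (6, 2, 4)
  P3: need (4, 2, 3) fits (6, 2, 4); releases (3, 0, 3), pool now (9, 2, 7)
  P2: need (2, 1, 4) fits (9, 2, 7); releases (3, 0, 0), pool now (12, 2, 7)
  P0: need (6, 1, 4) fits (12, 2, 7); releases (0, 2, 0), pool now (12, 4, 7)
  P8: need (1, 1, 4) fits (12, 4, 7); releases (3, 0, 2), pool now (15, 4, 9)


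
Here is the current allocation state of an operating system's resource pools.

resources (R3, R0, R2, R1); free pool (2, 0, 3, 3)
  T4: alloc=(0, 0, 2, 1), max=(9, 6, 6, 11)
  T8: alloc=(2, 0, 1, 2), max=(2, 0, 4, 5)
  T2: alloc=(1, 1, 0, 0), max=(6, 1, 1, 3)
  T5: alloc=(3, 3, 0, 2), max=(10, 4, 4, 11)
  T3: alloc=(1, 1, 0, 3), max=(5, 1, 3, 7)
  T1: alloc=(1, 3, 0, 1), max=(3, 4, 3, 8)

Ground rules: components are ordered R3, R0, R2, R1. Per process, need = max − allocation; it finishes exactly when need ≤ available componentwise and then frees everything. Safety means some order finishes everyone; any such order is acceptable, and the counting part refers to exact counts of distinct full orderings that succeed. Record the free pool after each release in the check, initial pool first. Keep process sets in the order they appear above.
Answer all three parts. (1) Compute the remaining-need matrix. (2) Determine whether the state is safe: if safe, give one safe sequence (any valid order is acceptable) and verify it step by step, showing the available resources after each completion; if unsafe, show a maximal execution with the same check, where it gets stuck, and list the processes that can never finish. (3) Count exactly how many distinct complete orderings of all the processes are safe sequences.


(1) Outstanding need per process (order R3, R0, R2, R1):
  T4: (9, 6, 4, 10)
  T8: (0, 0, 3, 3)
  T2: (5, 0, 1, 3)
  T5: (7, 1, 4, 9)
  T3: (4, 0, 3, 4)
  T1: (2, 1, 3, 7)
(2) SAFE — a valid safe sequence is T8, T3, T1, T2, T5, T4.
Key observation: the order's first zero-slack moment is T8 ((0, 0, 3, 3) needed, (2, 0, 3, 3) free — a requested resource with nothing to spare).
Walking it through:
  pool = (2, 0, 3, 3)
  T8: need (0, 0, 3, 3) fits (2, 0, 3, 3); releases (2, 0, 1, 2), pool now (4, 0, 4, 5)
  T3: need (4, 0, 3, 4) fits (4, 0, 4, 5); releases (1, 1, 0, 3), pool now (5, 1, 4, 8)
  T1: need (2, 1, 3, 7) fits (5, 1, 4, 8); releases (1, 3, 0, 1), pool now (6, 4, 4, 9)
  T2: need (5, 0, 1, 3) fits (6, 4, 4, 9); releases (1, 1, 0, 0), pool now (7, 5, 4, 9)
  T5: need (7, 1, 4, 9) fits (7, 5, 4, 9); releases (3, 3, 0, 2), pool now (10, 8, 4, 11)
  T4: need (9, 6, 4, 10) fits (10, 8, 4, 11); releases (0, 0, 2, 1), pool now (10, 8, 6, 12)
(3) Precisely 2 of the possible complete orderings are safe sequences.


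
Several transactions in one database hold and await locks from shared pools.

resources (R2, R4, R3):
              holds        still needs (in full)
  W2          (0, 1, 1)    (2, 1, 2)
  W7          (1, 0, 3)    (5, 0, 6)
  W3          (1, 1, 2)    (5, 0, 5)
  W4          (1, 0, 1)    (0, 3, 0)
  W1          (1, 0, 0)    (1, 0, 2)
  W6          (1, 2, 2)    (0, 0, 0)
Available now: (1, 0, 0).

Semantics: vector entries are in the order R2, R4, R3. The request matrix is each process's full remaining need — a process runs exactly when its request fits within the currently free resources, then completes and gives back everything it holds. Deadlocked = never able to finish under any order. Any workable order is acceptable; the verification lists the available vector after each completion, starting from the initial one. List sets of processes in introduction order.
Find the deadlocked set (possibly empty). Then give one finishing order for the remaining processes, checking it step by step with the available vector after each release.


Deadlocked: W7 and W3.
Key observation: the wall is R2: completing W6, W2, W1, W4 brings the pool only to (4, 3, 4), and all the rest need more.
The rest can finish in the order W6, W2, W1, W4. Step-by-step check:
  pool = (1, 0, 0)
  run W6 (needs (0, 0, 0), free (1, 0, 0)); after release of (1, 2, 2) the pool is (2, 2, 2)
  run W2 (needs (2, 1, 2), free (2, 2, 2)); after release of (0, 1, 1) the pool is (2, 3, 3)
  run W1 (needs (1, 0, 2), free (2, 3, 3)); after release of (1, 0, 0) the pool is (3, 3, 3)
  run W4 (needs (0, 3, 0), free (3, 3, 3)); after release of (1, 0, 1) the pool is (4, 3, 4)
The blocked processes can never fit:
  W7 still needs (5, 0, 6) but only (4, 3, 4) is free — short on R2 and R3
  W3 still needs (5, 0, 5) but only (4, 3, 4) is free — short on R2 and R3


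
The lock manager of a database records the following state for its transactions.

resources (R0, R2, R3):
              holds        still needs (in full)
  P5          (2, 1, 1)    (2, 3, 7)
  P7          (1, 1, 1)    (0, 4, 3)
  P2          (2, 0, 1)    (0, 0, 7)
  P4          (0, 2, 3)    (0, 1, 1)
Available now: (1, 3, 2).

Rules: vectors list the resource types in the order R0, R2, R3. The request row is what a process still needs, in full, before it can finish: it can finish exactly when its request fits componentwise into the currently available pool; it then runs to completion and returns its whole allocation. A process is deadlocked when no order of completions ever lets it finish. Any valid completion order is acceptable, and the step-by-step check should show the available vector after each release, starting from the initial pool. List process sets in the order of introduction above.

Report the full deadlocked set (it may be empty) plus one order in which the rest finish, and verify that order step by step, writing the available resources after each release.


Deadlocked: P5 and P2.
Key observation: once P4, P7 finish, the pool peaks at (2, 6, 6) — and every remaining process still needs more R3 than that.
The rest can finish in the order P4, P7. Step-by-step check:
  pool = (1, 3, 2)
  P4: need (0, 1, 1) fits (1, 3, 2); releases (0, 2, 3), pool now (1, 5, 5)
  P7: need (0, 4, 3) fits (1, 5, 5); releases (1, 1, 1), pool now (2, 6, 6)
The blocked processes can never fit:
  P5 cannot run: need (2, 3, 7) vs free (2, 6, 6) (insufficient R3)
  P2 cannot run: need (0, 0, 7) vs free (2, 6, 6) (insufficient R3)


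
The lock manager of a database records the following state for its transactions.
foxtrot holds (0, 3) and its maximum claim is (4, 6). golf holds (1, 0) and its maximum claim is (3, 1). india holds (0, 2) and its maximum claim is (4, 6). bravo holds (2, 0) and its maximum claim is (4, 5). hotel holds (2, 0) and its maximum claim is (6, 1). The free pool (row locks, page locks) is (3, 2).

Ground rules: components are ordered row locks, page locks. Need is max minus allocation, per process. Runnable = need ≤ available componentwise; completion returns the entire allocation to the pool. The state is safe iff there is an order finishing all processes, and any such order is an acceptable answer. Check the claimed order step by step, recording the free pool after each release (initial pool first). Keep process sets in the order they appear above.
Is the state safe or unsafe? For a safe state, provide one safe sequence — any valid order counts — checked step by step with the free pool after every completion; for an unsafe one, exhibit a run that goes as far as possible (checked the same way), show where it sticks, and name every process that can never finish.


UNSAFE.
Key observation: once golf, hotel finish, the pool peaks at (6, 2) — and every remaining process still needs more page locks than that.
The run golf, hotel cannot be extended any further. Walking it through:
  pool = (3, 2)
  golf needs (2, 1) <= (3, 2) -> finishes; pool += (1, 0) = (4, 2)
  hotel needs (4, 1) <= (4, 2) -> finishes; pool += (2, 0) = (6, 2)
  foxtrot still needs (4, 3) but only (6, 2) is free — short on page locks
  india still needs (4, 4) but only (6, 2) is free — short on page locks
  bravo still needs (2, 5) but only (6, 2) is free — short on page locks
Permanently blocked: foxtrot, india and bravo.


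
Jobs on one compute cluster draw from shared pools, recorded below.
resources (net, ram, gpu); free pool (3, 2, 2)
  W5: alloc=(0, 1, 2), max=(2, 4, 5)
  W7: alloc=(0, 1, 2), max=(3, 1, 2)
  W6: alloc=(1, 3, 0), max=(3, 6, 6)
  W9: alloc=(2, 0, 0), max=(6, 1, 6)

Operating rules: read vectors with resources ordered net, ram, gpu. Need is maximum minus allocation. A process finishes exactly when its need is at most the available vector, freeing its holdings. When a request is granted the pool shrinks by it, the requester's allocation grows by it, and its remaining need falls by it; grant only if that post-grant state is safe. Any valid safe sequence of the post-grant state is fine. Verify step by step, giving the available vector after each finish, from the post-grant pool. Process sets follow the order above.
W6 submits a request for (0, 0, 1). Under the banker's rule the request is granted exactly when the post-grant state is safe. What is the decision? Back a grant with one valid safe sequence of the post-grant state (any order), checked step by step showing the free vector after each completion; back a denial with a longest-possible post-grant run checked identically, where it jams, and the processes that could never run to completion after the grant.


GRANT — the state after the grant stays safe, e.g. via W7, W5, W6, W9.
Key observation: the transfer keeps a workable pool ((3, 2, 1)); W7 starts the safe sequence.
Step-by-step check of the post-grant state:
  pool = (3, 2, 1)
  W7: need (3, 0, 0) fits (3, 2, 1); releases (0, 1, 2), pool now (3, 3, 3)
  W5: need (2, 3, 3) fits (3, 3, 3); releases (0, 1, 2), pool now (3, 4, 5)
  W6: need (2, 3, 5) fits (3, 4, 5); releases (1, 3, 1), pool now (4, 7, 6)
  W9: need (4, 1, 6) fits (4, 7, 6); releases (2, 0, 0), pool now (6, 7, 6)


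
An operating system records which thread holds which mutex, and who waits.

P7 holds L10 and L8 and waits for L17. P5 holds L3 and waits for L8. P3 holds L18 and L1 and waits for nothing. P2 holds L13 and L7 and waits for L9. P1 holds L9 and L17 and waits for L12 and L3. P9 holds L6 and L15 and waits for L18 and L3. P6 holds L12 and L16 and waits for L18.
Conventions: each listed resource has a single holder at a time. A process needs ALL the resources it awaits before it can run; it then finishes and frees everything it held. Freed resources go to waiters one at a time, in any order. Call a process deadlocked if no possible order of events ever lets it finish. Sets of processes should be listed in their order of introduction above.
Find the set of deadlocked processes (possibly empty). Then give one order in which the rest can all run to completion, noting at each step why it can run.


Deadlocked: P7, P5, P2, P1 and P9.
Key observation: the wait chain closes on itself along P7 -> P1 -> P5 -> P7; P2 and P9 wait into the deadlock from upstream.
One completion order for the rest: P3, P6.
Verifying each step:
  P3 waits on nothing -> runs at once and releases L18 and L1
  P6: everything it awaited (L18) is free; runs, freeing L12 and L16


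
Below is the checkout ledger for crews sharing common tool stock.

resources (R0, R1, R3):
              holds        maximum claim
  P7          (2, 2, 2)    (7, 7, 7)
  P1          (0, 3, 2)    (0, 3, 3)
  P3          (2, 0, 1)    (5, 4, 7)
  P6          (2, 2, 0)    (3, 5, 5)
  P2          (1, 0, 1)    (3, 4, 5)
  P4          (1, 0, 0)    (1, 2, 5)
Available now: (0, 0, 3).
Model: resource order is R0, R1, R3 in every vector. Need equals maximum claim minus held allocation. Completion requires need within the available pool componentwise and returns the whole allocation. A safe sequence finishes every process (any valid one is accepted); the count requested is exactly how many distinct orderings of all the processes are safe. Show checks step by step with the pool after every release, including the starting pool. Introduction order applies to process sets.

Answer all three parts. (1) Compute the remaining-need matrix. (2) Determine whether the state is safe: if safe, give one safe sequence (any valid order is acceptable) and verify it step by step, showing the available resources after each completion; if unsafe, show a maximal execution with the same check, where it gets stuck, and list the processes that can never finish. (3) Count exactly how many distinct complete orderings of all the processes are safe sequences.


(1) Need matrix, components ordered R0, R1, R3:
  P7: (5, 5, 5)
  P1: (0, 0, 1)
  P3: (3, 4, 6)
  P6: (1, 3, 5)
  P2: (2, 4, 4)
  P4: (0, 2, 5)
(2) The state is SAFE; one workable sequence: P1, P4, P6, P2, P3, P7.
Key observation: the order's first zero-slack moment is P4 ((0, 2, 5) needed, (0, 3, 5) free — a requested resource with nothing to spare).
Step-by-step check:
  pool = (0, 0, 3)
  P1: need (0, 0, 1) fits (0, 0, 3); releases (0, 3, 2), pool now (0, 3, 5)
  P4: need (0, 2, 5) fits (0, 3, 5); releases (1, 0, 0), pool now (1, 3, 5)
  P6: need (1, 3, 5) fits (1, 3, 5); releases (2, 2, 0), pool now (3, 5, 5)
  P2: need (2, 4, 4) fits (3, 5, 5); releases (1, 0, 1), pool now (4, 5, 6)
  P3: need (3, 4, 6) fits (4, 5, 6); releases (2, 0, 1), pool now (6, 5, 7)
  P7: need (5, 5, 5) fits (6, 5, 7); releases (2, 2, 2), pool now (8, 7, 9)
(3) The exact count: 1 of the possible complete orderings is a safe sequence.


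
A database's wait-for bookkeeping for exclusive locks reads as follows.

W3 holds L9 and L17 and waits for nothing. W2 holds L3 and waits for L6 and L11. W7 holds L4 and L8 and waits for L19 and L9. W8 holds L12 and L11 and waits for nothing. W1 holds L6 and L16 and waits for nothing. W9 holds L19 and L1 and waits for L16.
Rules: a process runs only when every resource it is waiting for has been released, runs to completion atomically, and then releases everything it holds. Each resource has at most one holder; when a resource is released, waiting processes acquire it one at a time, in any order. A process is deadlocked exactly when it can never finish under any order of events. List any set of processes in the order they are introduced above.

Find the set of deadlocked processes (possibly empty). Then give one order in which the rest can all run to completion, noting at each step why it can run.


The deadlocked set is empty.
Key observation: every chain of waits terminates; starting from the processes that wait on nothing, all the rest unlock in turn.
A valid finishing order for the others: W8, W3, W1, W9, W7, W2.
Walking it through:
  W8: no waits; runs immediately, freeing L12 and L11
  W3: no waits; runs immediately, freeing L9 and L17
  W1: no waits; runs immediately, freeing L6 and L16
  W9 waits on L16 — all released -> runs and releases L19 and L1
  W7 waits on L19 and L9 — all released -> runs and releases L4 and L8
  W2 waits on L6 and L11 — all released -> runs and releases L3


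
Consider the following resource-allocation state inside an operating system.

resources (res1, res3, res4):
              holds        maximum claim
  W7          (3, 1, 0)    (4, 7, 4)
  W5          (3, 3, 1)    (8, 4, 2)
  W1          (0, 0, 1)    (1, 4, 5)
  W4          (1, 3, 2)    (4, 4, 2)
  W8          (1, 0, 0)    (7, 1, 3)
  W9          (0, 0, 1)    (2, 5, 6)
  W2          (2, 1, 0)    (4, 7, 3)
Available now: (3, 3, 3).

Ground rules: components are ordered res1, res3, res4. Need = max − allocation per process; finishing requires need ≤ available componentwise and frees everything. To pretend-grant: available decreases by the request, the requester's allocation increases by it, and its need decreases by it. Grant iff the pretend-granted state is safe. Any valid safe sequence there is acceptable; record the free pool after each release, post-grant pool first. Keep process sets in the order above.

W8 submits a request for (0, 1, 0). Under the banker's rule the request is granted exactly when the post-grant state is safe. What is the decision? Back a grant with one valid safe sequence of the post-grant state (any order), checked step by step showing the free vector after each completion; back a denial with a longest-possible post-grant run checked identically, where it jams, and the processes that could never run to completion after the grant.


DENY. Granting would leave the state unsafe.
Key observation: after W4, W1, W9 the pool peaks at (4, 5, 7), and each blocked process is short somewhere: W7 on res3; W5 on res1; W8 on res1; W2 on res3.
Pretend the grant happened; the run W4, W1, W9 goes as far as possible. Step-by-step check:
  pool = (3, 2, 3)
  run W4 (needs (3, 1, 0), free (3, 2, 3)); after release of (1, 3, 2) the pool is (4, 5, 5)
  run W1 (needs (1, 4, 4), free (4, 5, 5)); after release of (0, 0, 1) the pool is (4, 5, 6)
  run W9 (needs (2, 5, 5), free (4, 5, 6)); after release of (0, 0, 1) the pool is (4, 5, 7)
  W7 cannot run: need (1, 6, 4) vs free (4, 5, 7) (insufficient res3)
  W5 cannot run: need (5, 1, 1) vs free (4, 5, 7) (insufficient res1)
  W8 cannot run: need (6, 0, 3) vs free (4, 5, 7) (insufficient res1)
  W2 cannot run: need (2, 6, 3) vs free (4, 5, 7) (insufficient res3)
Post-grant, the permanently blocked set is W7, W5, W8 and W2.


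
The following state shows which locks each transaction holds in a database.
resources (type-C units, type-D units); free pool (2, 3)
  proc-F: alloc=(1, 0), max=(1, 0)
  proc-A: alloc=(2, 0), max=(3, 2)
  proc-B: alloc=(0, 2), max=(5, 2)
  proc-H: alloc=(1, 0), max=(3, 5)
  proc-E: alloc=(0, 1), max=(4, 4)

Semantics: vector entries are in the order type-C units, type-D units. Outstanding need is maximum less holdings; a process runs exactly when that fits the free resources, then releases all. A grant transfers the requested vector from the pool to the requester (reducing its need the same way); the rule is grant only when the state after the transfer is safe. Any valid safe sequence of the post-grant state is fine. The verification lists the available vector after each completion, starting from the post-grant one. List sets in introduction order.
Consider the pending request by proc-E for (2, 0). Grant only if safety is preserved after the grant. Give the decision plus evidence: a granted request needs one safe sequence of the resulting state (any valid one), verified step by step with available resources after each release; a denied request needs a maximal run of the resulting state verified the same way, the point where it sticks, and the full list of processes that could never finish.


GRANT. The post-grant state is safe; one safe sequence: proc-F, proc-A, proc-E, proc-B, proc-H.
Key observation: after the grant the pool drops to (0, 3), which still lets proc-F finish first and unwind the rest.
Check on the post-grant state, step by step:
  pool = (0, 3)
  proc-F needs (0, 0) <= (0, 3) -> finishes; pool += (1, 0) = (1, 3)
  proc-A needs (1, 2) <= (1, 3) -> finishes; pool += (2, 0) = (3, 3)
  proc-E needs (2, 3) <= (3, 3) -> finishes; pool += (2, 1) = (5, 4)
  proc-B needs (5, 0) <= (5, 4) -> finishes; pool += (0, 2) = (5, 6)
  proc-H needs (2, 5) <= (5, 6) -> finishes; pool += (1, 0) = (6, 6)


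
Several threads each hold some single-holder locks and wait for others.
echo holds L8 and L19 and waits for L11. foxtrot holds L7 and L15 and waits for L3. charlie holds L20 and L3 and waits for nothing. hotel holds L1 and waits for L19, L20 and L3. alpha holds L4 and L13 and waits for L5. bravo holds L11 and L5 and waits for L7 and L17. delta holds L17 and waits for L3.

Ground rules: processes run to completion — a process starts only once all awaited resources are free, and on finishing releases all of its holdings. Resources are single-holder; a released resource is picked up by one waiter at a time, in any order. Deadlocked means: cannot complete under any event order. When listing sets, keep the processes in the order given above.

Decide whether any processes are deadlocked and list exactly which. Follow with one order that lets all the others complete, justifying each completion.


The deadlocked set is empty.
Key observation: no waiting chain loops back on itself — every chain ends at a process that waits on nothing, so everyone eventually runs.
One completion order for the rest: charlie, foxtrot, delta, bravo, echo, hotel, alpha.
Step-by-step check:
  run charlie (it waits on nothing); releases L20 and L3
  foxtrot waits on L3 — all released -> runs and releases L7 and L15
  delta waits on L3 — all released -> runs and releases L17
  bravo waits on L7 and L17 — all released -> runs and releases L11 and L5
  echo waits on L11 — all released -> runs and releases L8 and L19
  hotel waits on L19, L20 and L3 — all released -> runs and releases L1
  alpha waits on L5 — all released -> runs and releases L4 and L13


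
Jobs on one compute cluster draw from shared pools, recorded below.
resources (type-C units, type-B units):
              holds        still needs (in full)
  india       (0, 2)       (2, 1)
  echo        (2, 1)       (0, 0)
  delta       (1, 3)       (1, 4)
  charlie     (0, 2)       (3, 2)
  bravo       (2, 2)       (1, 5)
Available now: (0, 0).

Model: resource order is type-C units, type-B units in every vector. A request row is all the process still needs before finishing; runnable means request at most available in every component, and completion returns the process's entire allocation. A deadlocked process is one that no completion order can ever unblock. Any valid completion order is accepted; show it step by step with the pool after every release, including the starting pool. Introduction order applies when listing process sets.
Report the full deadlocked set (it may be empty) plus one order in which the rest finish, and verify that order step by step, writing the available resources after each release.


Deadlocked set: delta, charlie and bravo.
Key observation: after echo, india the pool peaks at (2, 3), and each blocked process is short somewhere: delta on type-B units; charlie on type-C units; bravo on type-B units.
The rest can finish in the order echo, india. Check, step by step:
  pool = (0, 0)
  run echo (needs (0, 0), free (0, 0)); after release of (2, 1) the pool is (2, 1)
  run india (needs (2, 1), free (2, 1)); after release of (0, 2) the pool is (2, 3)
The blocked processes can never fit:
  blocked: delta wants (1, 4), pool (2, 3) — not enough type-B units
  blocked: charlie wants (3, 2), pool (2, 3) — not enough type-C units
  blocked: bravo wants (1, 5), pool (2, 3) — not enough type-B units


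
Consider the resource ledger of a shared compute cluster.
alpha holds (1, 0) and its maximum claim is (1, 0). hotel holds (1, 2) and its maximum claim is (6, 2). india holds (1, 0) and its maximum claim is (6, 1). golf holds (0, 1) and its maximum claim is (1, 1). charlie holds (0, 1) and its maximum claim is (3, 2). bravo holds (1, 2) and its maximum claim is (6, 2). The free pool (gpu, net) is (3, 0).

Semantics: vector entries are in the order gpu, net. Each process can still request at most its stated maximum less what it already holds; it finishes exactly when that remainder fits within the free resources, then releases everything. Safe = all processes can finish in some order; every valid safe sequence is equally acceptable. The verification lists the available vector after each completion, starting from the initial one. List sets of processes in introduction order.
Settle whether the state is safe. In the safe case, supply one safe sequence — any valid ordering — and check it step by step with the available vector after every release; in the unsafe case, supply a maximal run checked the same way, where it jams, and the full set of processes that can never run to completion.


UNSAFE — no complete ordering exists.
Key observation: after golf, alpha, charlie complete, (4, 2) is the best the pool ever gets, yet each leftover process wants more gpu.
A maximal execution: golf, alpha, charlie — then nothing else fits. Verifying each step:
  pool = (3, 0)
  run golf (needs (1, 0), free (3, 0)); after release of (0, 1) the pool is (3, 1)
  run alpha (needs (0, 0), free (3, 1)); after release of (1, 0) the pool is (4, 1)
  run charlie (needs (3, 1), free (4, 1)); after release of (0, 1) the pool is (4, 2)
  hotel still needs (5, 0) but only (4, 2) is free — short on gpu
  india still needs (5, 1) but only (4, 2) is free — short on gpu
  bravo still needs (5, 0) but only (4, 2) is free — short on gpu
Processes that can never finish: hotel, india and bravo.


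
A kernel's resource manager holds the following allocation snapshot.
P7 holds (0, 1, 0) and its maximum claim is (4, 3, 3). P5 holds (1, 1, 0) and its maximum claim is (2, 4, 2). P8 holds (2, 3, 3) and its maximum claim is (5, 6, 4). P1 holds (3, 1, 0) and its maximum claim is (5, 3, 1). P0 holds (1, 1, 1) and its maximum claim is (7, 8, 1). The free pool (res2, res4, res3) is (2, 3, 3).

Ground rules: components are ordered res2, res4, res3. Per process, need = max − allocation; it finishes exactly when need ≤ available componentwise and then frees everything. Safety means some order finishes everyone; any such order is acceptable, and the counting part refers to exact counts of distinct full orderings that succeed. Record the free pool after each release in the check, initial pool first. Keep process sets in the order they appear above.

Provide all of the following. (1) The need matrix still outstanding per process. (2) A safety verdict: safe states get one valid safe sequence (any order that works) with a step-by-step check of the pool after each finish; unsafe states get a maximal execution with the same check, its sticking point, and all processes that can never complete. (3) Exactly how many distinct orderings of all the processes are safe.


(1) Remaining need (order res2, res4, res3):
  P7: (4, 2, 3)
  P5: (1, 3, 2)
  P8: (3, 3, 1)
  P1: (2, 2, 1)
  P0: (6, 7, 0)
(2) SAFE — a valid safe sequence is P1, P8, P7, P5, P0.
Key observation: P1 is the earliest step where a requested resource binds exactly: need (2, 2, 1), pool (2, 3, 3) at its turn.
Walking it through:
  pool = (2, 3, 3)
  P1: need (2, 2, 1) fits (2, 3, 3); releases (3, 1, 0), pool now (5, 4, 3)
  P8: need (3, 3, 1) fits (5, 4, 3); releases (2, 3, 3), pool now (7, 7, 6)
  P7: need (4, 2, 3) fits (7, 7, 6); releases (0, 1, 0), pool now (7, 8, 6)
  P5: need (1, 3, 2) fits (7, 8, 6); releases (1, 1, 0), pool now (8, 9, 6)
  P0: need (6, 7, 0) fits (8, 9, 6); releases (1, 1, 1), pool now (9, 10, 7)
(3) The exact count: 18 of the possible complete orderings are safe sequences.


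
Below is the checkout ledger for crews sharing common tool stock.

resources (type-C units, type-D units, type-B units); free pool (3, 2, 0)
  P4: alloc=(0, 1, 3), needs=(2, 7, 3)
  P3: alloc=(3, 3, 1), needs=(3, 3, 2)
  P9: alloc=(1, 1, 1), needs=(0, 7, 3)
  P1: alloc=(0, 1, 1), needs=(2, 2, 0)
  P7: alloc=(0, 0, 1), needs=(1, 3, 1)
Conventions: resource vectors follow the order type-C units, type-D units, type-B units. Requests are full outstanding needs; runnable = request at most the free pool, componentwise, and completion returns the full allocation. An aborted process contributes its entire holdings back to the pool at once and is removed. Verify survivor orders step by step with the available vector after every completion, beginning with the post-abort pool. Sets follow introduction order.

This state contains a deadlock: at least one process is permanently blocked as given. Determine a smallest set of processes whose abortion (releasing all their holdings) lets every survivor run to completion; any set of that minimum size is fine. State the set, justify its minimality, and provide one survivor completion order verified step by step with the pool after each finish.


The answer: abort P4.
Key observation: P9 was stuck for good until P4 gave back (0, 1, 3); in the order shown it finishes at step 3.
No smaller set exists: with zero aborts the deadlock remains.
Survivors finish in the order: P1, P3, P9, P7. Step-by-step check (pool after the aborts first):
  pool = (3, 3, 3)
  P1: need (2, 2, 0) fits (3, 3, 3); releases (0, 1, 1), pool now (3, 4, 4)
  P3: need (3, 3, 2) fits (3, 4, 4); releases (3, 3, 1), pool now (6, 7, 5)
  P9: need (0, 7, 3) fits (6, 7, 5); releases (1, 1, 1), pool now (7, 8, 6)
  P7: need (1, 3, 1) fits (7, 8, 6); releases (0, 0, 1), pool now (7, 8, 7)
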